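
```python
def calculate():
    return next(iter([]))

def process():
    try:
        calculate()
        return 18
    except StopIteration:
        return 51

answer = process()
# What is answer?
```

Step-by-step execution trace:
1. `process()` calls `calculate()`.
2. `calculate()` evaluates `next(iter([]))`, which raises StopIteration; it propagates to the caller.
3. `return 18` is not reached.
4. `except StopIteration` in process matches → returns 51.
5. answer = 51.
Result: 51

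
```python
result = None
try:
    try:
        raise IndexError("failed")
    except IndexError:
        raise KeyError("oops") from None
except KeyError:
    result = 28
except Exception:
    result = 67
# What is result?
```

Step-by-step execution trace:
1. Inner try raises IndexError; inner `except IndexError` catches it.
2. `raise KeyError(...) from None` raises KeyError (from None suppresses __context__, but the active exception is still KeyError).
3. Outer `except KeyError` matches → result = 28.
4. `except Exception` is not reached.
Result: 28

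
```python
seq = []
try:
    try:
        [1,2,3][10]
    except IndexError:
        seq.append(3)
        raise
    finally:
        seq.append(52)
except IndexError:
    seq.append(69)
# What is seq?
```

Step-by-step execution trace:
1. Inner try: `[1,2,3][10]` raises IndexError.
2. Inner `except IndexError` matches → `seq.append(3)` → seq = [3].
3. bare `raise` re-raises IndexError.
4. Inner `finally` runs during unwinding: `seq.append(52)` → seq = [3, 52].
5. Outer `except IndexError` matches → `seq.append(69)` → seq = [3, 52, 69].
Result: [3, 52, 69]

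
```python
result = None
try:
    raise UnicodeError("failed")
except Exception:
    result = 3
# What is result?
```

Step-by-step execution trace:
1. `raise UnicodeError(...)` raises UnicodeError.
2. `except Exception` matches (UnicodeError is a subclass of Exception) → result = 3.
Result: 3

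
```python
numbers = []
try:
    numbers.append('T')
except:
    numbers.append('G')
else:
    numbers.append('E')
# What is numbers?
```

Step-by-step execution trace:
1. try: `numbers.append('T')` → numbers = ['T']. No exception raised.
2. `except` is skipped.
3. `else` runs (try completed without exception): `numbers.append('E')` → numbers = ['T', 'E'].
Result: ['T', 'E']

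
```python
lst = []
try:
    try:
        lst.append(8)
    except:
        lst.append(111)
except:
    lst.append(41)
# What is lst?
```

Step-by-step execution trace:
1. Inner try: `lst.append(8)` → lst = [8]. No exception raised.
2. Inner `except` is skipped.
3. Inner try completes normally; outer `except` is skipped.
Result: [8]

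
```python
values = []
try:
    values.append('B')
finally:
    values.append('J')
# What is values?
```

Step-by-step execution trace:
1. try: `values.append('B')` → values = ['B'].
2. The try body completes without raising.
3. finally always runs: `values.append('J')` → values = ['B', 'J'].
Result: ['B', 'J']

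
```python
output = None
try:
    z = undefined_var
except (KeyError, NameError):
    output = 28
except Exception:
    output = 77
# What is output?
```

Step-by-step execution trace:
1. `z = undefined_var` raises NameError.
2. `except (KeyError, NameError)` matches (NameError is in the tuple) → output = 28.
3. `except Exception` is not reached.
Result: 28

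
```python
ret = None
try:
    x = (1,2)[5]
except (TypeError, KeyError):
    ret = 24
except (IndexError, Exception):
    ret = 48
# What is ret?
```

Step-by-step execution trace:
1. `x = (1,2)[5]` raises IndexError.
2. `except (TypeError, KeyError)` does not match IndexError; skipped.
3. `except (IndexError, Exception)` matches (IndexError is in the tuple) → ret = 48.
Result: 48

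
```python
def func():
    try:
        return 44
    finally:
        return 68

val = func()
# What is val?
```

Step-by-step execution trace:
1. `func()` enters try: `return 44` sets pending return value 44.
2. Before returning, `finally: return 68` runs and overrides the pending return.
3. func() returns 68 → val = 68.
Result: 68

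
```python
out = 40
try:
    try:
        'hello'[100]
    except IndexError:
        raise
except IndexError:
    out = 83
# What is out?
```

Step-by-step execution trace:
1. Inner try: `'hello'[100]` raises IndexError.
2. Inner `except IndexError` matches; bare `raise` re-raises the same IndexError.
3. Outer `except IndexError` matches → out = 83.
Result: 83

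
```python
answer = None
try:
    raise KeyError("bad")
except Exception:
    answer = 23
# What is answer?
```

Step-by-step execution trace:
1. `raise KeyError(...)` raises KeyError.
2. `except Exception` matches (KeyError is a subclass of Exception) → answer = 23.
Result: 23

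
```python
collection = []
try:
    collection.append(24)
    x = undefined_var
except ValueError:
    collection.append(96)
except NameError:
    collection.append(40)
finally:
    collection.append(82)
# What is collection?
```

Step-by-step execution trace:
1. try: `collection.append(24)` → collection = [24].
2. `x = undefined_var` raises NameError.
3. `except ValueError` does not match NameError; skipped.
4. `except NameError` matches → `collection.append(40)` → collection = [24, 40].
5. finally always runs: `collection.append(82)` → collection = [24, 40, 82].
Result: [24, 40, 82]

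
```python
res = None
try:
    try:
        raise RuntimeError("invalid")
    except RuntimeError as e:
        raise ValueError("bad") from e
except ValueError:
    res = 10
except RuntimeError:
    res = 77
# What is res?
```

Step-by-step execution trace:
1. Inner try raises RuntimeError; inner `except RuntimeError as e` catches it.
2. `raise ValueError(...) from e` raises ValueError (RuntimeError is attached as __cause__, but only ValueError is active).
3. Outer `except ValueError` matches → res = 10.
4. `except RuntimeError` is not reached.
Result: 10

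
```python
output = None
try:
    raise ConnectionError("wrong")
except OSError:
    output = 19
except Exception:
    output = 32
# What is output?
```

Step-by-step execution trace:
1. `raise ConnectionError(...)` raises ConnectionError.
2. `except OSError` matches (ConnectionError is a subclass of OSError) → output = 19.
3. `except Exception` is not reached.
Result: 19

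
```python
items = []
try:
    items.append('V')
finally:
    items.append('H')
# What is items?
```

Step-by-step execution trace:
1. try: `items.append('V')` → items = ['V'].
2. The try body completes without raising.
3. finally always runs: `items.append('H')` → items = ['V', 'H'].
Result: ['V', 'H']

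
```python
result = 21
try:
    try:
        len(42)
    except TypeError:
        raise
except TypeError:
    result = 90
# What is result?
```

Step-by-step execution trace:
1. Inner try: `len(42)` raises TypeError.
2. Inner `except TypeError` matches; bare `raise` re-raises the same TypeError.
3. Outer `except TypeError` matches → result = 90.
Result: 90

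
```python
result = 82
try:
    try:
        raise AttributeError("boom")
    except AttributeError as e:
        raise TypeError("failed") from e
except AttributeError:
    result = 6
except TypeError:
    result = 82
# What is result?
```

Step-by-step execution trace:
1. Inner try raises AttributeError; inner `except AttributeError as e` catches it.
2. `raise TypeError(...) from e` raises TypeError (AttributeError is attached as __cause__, but only TypeError is active).
3. Outer `except AttributeError` does not match TypeError; skipped.
4. Outer `except TypeError` matches → result = 82.
Result: 82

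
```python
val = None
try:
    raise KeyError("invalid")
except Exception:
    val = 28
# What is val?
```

Step-by-step execution trace:
1. `raise KeyError(...)` raises KeyError.
2. `except Exception` matches (KeyError is a subclass of Exception) → val = 28.
Result: 28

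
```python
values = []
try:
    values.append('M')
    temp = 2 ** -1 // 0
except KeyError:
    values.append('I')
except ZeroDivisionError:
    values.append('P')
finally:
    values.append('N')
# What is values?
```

Step-by-step execution trace:
1. try: `values.append('M')` → values = ['M'].
2. `temp = 2 ** -1 // 0` raises ZeroDivisionError.
3. `except KeyError` does not match ZeroDivisionError; skipped.
4. `except ZeroDivisionError` matches → `values.append('P')` → values = ['M', 'P'].
5. finally always runs: `values.append('N')` → values = ['M', 'P', 'N'].
Result: ['M', 'P', 'N']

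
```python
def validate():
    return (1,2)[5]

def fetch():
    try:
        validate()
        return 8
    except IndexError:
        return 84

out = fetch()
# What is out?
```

Step-by-step execution trace:
1. `fetch()` calls `validate()`.
2. `validate()` evaluates `(1,2)[5]`, which raises IndexError; it propagates to the caller.
3. `return 8` is not reached.
4. `except IndexError` in fetch matches → returns 84.
5. out = 84.
Result: 84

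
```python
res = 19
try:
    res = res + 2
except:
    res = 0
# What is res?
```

Step-by-step execution trace:
1. res starts at 19.
2. try: `res = res + 2` → res = 21. No exception raised.
3. `except` is skipped.
Result: 21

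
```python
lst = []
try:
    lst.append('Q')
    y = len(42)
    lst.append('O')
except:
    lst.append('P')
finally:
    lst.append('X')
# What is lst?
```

Step-by-step execution trace:
1. try: `lst.append('Q')` → lst = ['Q'].
2. `y = len(42)` raises TypeError; `lst.append('O')` is not reached.
3. bare `except` matches → `lst.append('P')` → lst = ['Q', 'P'].
4. finally always runs: `lst.append('X')` → lst = ['Q', 'P', 'X'].
Result: ['Q', 'P', 'X']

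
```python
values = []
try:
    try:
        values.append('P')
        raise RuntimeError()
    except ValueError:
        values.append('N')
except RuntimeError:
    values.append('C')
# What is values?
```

Step-by-step execution trace:
1. Inner try: `values.append('P')` → values = ['P'].
2. `raise RuntimeError()` raises RuntimeError.
3. Inner `except ValueError` does not match RuntimeError; exception propagates to outer try.
4. Outer `except RuntimeError` matches → `values.append('C')` → values = ['P', 'C'].
Result: ['P', 'C']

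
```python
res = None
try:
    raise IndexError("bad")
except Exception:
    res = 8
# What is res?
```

Step-by-step execution trace:
1. `raise IndexError(...)` raises IndexError.
2. `except Exception` matches (IndexError is a subclass of Exception) → res = 8.
Result: 8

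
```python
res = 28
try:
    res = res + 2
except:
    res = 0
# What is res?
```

Step-by-step execution trace:
1. res starts at 28.
2. try: `res = res + 2` → res = 30. No exception raised.
3. `except` is skipped.
Result: 30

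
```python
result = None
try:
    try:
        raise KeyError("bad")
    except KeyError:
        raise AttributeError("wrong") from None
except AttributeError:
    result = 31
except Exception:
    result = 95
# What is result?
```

Step-by-step execution trace:
1. Inner try raises KeyError; inner `except KeyError` catches it.
2. `raise AttributeError(...) from None` raises AttributeError (from None suppresses __context__, but the active exception is still AttributeError).
3. Outer `except AttributeError` matches → result = 31.
4. `except Exception` is not reached.
Result: 31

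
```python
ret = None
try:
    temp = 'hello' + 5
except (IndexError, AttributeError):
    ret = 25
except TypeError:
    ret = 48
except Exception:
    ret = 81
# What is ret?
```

Step-by-step execution trace:
1. `temp = 'hello' + 5` raises TypeError.
2. `except (IndexError, AttributeError)` does not match TypeError; skipped.
3. `except TypeError` matches (exact type match) → ret = 48.
4. `except Exception` is not reached.
Result: 48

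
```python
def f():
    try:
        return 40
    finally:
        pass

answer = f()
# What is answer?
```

Step-by-step execution trace:
1. `f()` enters try: `return 40` sets pending return value 40.
2. Before returning, `finally: pass` runs (no effect).
3. f() returns 40 → answer = 40.
Result: 40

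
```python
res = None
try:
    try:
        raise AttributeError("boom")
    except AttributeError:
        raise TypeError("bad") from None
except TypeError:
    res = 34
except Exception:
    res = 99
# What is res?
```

Step-by-step execution trace:
1. Inner try raises AttributeError; inner `except AttributeError` catches it.
2. `raise TypeError(...) from None` raises TypeError (from None suppresses __context__, but the active exception is still TypeError).
3. Outer `except TypeError` matches → res = 34.
4. `except Exception` is not reached.
Result: 34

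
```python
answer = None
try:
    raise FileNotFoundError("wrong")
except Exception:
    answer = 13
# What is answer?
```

Step-by-step execution trace:
1. `raise FileNotFoundError(...)` raises FileNotFoundError.
2. `except Exception` matches (FileNotFoundError is a subclass of Exception) → answer = 13.
Result: 13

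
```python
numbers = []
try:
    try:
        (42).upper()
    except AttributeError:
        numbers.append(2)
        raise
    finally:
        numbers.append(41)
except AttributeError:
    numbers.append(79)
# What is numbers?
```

Step-by-step execution trace:
1. Inner try: `(42).upper()` raises AttributeError.
2. Inner `except AttributeError` matches → `numbers.append(2)` → numbers = [2].
3. bare `raise` re-raises AttributeError.
4. Inner `finally` runs during unwinding: `numbers.append(41)` → numbers = [2, 41].
5. Outer `except AttributeError` matches → `numbers.append(79)` → numbers = [2, 41, 79].
Result: [2, 41, 79]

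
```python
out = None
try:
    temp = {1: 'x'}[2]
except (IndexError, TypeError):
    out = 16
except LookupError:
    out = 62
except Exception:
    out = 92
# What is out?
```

Step-by-step execution trace:
1. `temp = {1: 'x'}[2]` raises KeyError.
2. `except (IndexError, TypeError)` does not match KeyError; skipped.
3. `except LookupError` matches (KeyError is a subclass of LookupError) → out = 62.
4. `except Exception` is not reached.
Result: 62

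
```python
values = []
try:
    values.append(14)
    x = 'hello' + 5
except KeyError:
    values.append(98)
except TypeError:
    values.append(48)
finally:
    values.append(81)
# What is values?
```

Step-by-step execution trace:
1. try: `values.append(14)` → values = [14].
2. `x = 'hello' + 5` raises TypeError.
3. `except KeyError` does not match TypeError; skipped.
4. `except TypeError` matches → `values.append(48)` → values = [14, 48].
5. finally always runs: `values.append(81)` → values = [14, 48, 81].
Result: [14, 48, 81]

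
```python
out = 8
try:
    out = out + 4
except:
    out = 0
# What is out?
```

Step-by-step execution trace:
1. out starts at 8.
2. try: `out = out + 4` → out = 12. No exception raised.
3. `except` is skipped.
Result: 12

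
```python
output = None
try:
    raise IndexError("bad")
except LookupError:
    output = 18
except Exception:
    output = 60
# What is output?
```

Step-by-step execution trace:
1. `raise IndexError(...)` raises IndexError.
2. `except LookupError` matches (IndexError is a subclass of LookupError) → output = 18.
3. `except Exception` is not reached.
Result: 18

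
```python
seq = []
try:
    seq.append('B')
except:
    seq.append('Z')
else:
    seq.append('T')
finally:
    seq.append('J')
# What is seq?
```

Step-by-step execution trace:
1. try: `seq.append('B')` → seq = ['B']. No exception raised.
2. `except` is skipped.
3. `else` runs: `seq.append('T')` → seq = ['B', 'T'].
4. `finally` always runs: `seq.append('J')` → seq = ['B', 'T', 'J'].
Result: ['B', 'T', 'J']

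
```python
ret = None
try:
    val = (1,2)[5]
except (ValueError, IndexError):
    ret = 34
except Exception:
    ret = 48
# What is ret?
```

Step-by-step execution trace:
1. `val = (1,2)[5]` raises IndexError.
2. `except (ValueError, IndexError)` matches (IndexError is in the tuple) → ret = 34.
3. `except Exception` is not reached.
Result: 34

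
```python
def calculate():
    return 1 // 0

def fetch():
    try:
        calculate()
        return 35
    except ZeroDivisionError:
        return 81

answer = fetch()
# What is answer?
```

Step-by-step execution trace:
1. `fetch()` calls `calculate()`.
2. `calculate()` evaluates `1 // 0`, which raises ZeroDivisionError; it propagates to the caller.
3. `return 35` is not reached.
4. `except ZeroDivisionError` in fetch matches → returns 81.
5. answer = 81.
Result: 81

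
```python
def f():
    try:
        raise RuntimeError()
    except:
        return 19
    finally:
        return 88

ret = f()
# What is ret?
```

Step-by-step execution trace:
1. `f()` enters try: `raise RuntimeError()` raises RuntimeError.
2. bare `except` matches → `return 19` sets pending return value 19.
3. Before returning, `finally: return 88` runs and overrides the pending return.
4. f() returns 88 → ret = 88.
Result: 88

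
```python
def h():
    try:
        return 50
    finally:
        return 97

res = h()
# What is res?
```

Step-by-step execution trace:
1. `h()` enters try: `return 50` sets pending return value 50.
2. Before returning, `finally: return 97` runs and overrides the pending return.
3. h() returns 97 → res = 97.
Result: 97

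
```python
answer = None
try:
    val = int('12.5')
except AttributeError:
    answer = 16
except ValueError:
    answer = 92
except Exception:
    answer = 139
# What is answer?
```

Step-by-step execution trace:
1. `val = int('12.5')` raises ValueError.
2. `except AttributeError` does not match ValueError; skipped.
3. `except ValueError` matches → answer = 92.
4. Remaining except clauses are skipped.
Result: 92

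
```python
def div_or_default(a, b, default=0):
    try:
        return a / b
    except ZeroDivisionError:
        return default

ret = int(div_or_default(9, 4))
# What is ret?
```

Step-by-step execution trace:
1. `div_or_default(9, 4)` enters try: `return 9 / 4` → returns 2.25. No exception raised.
2. `except ZeroDivisionError` is skipped.
3. `int(2.25)` → 2 → ret = 2.
Result: 2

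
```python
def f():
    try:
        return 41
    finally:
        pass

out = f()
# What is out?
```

Step-by-step execution trace:
1. `f()` enters try: `return 41` sets pending return value 41.
2. Before returning, `finally: pass` runs (no effect).
3. f() returns 41 → out = 41.
Result: 41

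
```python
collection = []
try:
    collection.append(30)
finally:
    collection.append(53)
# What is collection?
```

Step-by-step execution trace:
1. try: `collection.append(30)` → collection = [30].
2. The try body completes without raising.
3. finally always runs: `collection.append(53)` → collection = [30, 53].
Result: [30, 53]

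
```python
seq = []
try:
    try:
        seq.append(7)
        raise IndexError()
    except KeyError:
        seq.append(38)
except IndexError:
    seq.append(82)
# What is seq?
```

Step-by-step execution trace:
1. Inner try: `seq.append(7)` → seq = [7].
2. `raise IndexError()` raises IndexError.
3. Inner `except KeyError` does not match IndexError; exception propagates to outer try.
4. Outer `except IndexError` matches → `seq.append(82)` → seq = [7, 82].
Result: [7, 82]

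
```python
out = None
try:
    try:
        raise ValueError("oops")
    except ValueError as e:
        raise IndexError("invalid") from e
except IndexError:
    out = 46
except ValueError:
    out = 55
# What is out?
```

Step-by-step execution trace:
1. Inner try raises ValueError; inner `except ValueError as e` catches it.
2. `raise IndexError(...) from e` raises IndexError (ValueError is attached as __cause__, but only IndexError is active).
3. Outer `except IndexError` matches → out = 46.
4. `except ValueError` is not reached.
Result: 46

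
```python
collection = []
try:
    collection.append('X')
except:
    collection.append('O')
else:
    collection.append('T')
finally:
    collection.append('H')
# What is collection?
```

Step-by-step execution trace:
1. try: `collection.append('X')` → collection = ['X']. No exception raised.
2. `except` is skipped.
3. `else` runs: `collection.append('T')` → collection = ['X', 'T'].
4. `finally` always runs: `collection.append('H')` → collection = ['X', 'T', 'H'].
Result: ['X', 'T', 'H']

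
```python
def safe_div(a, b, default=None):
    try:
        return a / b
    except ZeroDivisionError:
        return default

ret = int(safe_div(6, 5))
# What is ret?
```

Step-by-step execution trace:
1. `safe_div(6, 5)` enters try: `return 6 / 5` → returns 1.2. No exception raised.
2. `except ZeroDivisionError` is skipped.
3. `int(1.2)` → 1 → ret = 1.
Result: 1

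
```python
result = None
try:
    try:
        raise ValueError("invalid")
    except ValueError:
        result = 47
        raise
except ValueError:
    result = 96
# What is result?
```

Step-by-step execution trace:
1. Inner try: `raise ValueError("invalid")` raises ValueError.
2. Inner `except ValueError` matches → result = 47.
3. bare `raise` re-raises the same ValueError.
4. Outer `except ValueError` matches → result = 96.
Result: 96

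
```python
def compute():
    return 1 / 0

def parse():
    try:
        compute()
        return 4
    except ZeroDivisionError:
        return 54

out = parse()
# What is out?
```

Step-by-step execution trace:
1. `parse()` calls `compute()`.
2. `compute()` evaluates `1 / 0`, which raises ZeroDivisionError; it propagates to the caller.
3. `return 4` is not reached.
4. `except ZeroDivisionError` in parse matches → returns 54.
5. out = 54.
Result: 54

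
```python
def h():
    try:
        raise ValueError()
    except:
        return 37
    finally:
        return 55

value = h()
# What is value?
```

Step-by-step execution trace:
1. `h()` enters try: `raise ValueError()` raises ValueError.
2. bare `except` matches → `return 37` sets pending return value 37.
3. Before returning, `finally: return 55` runs and overrides the pending return.
4. h() returns 55 → value = 55.
Result: 55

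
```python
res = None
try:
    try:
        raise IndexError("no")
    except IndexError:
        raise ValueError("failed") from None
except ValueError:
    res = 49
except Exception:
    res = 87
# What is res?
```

Step-by-step execution trace:
1. Inner try raises IndexError; inner `except IndexError` catches it.
2. `raise ValueError(...) from None` raises ValueError (from None suppresses __context__, but the active exception is still ValueError).
3. Outer `except ValueError` matches → res = 49.
4. `except Exception` is not reached.
Result: 49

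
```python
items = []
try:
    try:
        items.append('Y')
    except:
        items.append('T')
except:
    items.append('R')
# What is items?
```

Step-by-step execution trace:
1. Inner try: `items.append('Y')` → items = ['Y']. No exception raised.
2. Inner `except` is skipped.
3. Inner try completes normally; outer `except` is skipped.
Result: ['Y']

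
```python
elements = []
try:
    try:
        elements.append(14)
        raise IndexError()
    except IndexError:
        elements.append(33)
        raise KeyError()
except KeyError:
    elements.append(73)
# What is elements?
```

Step-by-step execution trace:
1. Inner try: `elements.append(14)` → elements = [14].
2. `raise IndexError()` raises IndexError.
3. Inner `except IndexError` matches → `elements.append(33)` → elements = [14, 33].
4. `raise KeyError()` raises KeyError; propagates to outer try.
5. Outer `except KeyError` matches → `elements.append(73)` → elements = [14, 33, 73].
Result: [14, 33, 73]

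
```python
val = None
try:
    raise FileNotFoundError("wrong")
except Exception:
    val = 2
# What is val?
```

Step-by-step execution trace:
1. `raise FileNotFoundError(...)` raises FileNotFoundError.
2. `except Exception` matches (FileNotFoundError is a subclass of Exception) → val = 2.
Result: 2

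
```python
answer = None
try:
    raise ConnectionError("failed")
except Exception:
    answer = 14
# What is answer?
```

Step-by-step execution trace:
1. `raise ConnectionError(...)` raises ConnectionError.
2. `except Exception` matches (ConnectionError is a subclass of Exception) → answer = 14.
Result: 14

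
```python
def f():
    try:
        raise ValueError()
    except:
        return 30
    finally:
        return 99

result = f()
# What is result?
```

Step-by-step execution trace:
1. `f()` enters try: `raise ValueError()` raises ValueError.
2. bare `except` matches → `return 30` sets pending return value 30.
3. Before returning, `finally: return 99` runs and overrides the pending return.
4. f() returns 99 → result = 99.
Result: 99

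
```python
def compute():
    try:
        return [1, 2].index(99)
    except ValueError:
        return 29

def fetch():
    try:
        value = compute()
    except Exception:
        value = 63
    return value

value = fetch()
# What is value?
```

Step-by-step execution trace:
1. `fetch()` calls `compute()`.
2. In compute: `[1, 2].index(99)` raises ValueError; `except ValueError` catches it → returns 29.
3. In fetch: `value = compute()` → value = 29. No exception reaches fetch.
4. `except Exception` is skipped; fetch returns 29.
5. value = 29.
Result: 29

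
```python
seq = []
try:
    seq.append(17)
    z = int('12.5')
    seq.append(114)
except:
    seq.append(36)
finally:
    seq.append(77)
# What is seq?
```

Step-by-step execution trace:
1. try: `seq.append(17)` → seq = [17].
2. `z = int('12.5')` raises ValueError; `seq.append(114)` is not reached.
3. bare `except` matches → `seq.append(36)` → seq = [17, 36].
4. finally always runs: `seq.append(77)` → seq = [17, 36, 77].
Result: [17, 36, 77]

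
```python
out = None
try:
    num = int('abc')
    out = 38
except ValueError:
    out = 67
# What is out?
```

Step-by-step execution trace:
1. `num = int('abc')` raises ValueError.
2. `out = 38` is not reached.
3. `except ValueError` matches → out = 67.
Result: 67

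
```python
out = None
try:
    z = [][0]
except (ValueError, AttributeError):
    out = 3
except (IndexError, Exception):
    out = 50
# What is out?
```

Step-by-step execution trace:
1. `z = [][0]` raises IndexError.
2. `except (ValueError, AttributeError)` does not match IndexError; skipped.
3. `except (IndexError, Exception)` matches (IndexError is in the tuple) → out = 50.
Result: 50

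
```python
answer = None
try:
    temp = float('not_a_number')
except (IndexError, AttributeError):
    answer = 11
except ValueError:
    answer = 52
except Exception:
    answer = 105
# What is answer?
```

Step-by-step execution trace:
1. `temp = float('not_a_number')` raises ValueError.
2. `except (IndexError, AttributeError)` does not match ValueError; skipped.
3. `except ValueError` matches (exact type match) → answer = 52.
4. `except Exception` is not reached.
Result: 52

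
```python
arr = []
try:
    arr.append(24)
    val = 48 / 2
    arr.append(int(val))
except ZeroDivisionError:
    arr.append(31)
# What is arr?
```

Step-by-step execution trace:
1. try: `arr.append(24)` → arr = [24].
2. `val = 48 / 2` → val = 24.0. No exception raised.
3. `arr.append(int(val))` → arr = [24, 24].
4. `except ZeroDivisionError` is skipped (no exception was raised).
Result: [24, 24]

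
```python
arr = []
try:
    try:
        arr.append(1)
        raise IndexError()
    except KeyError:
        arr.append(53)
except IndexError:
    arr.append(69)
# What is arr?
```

Step-by-step execution trace:
1. Inner try: `arr.append(1)` → arr = [1].
2. `raise IndexError()` raises IndexError.
3. Inner `except KeyError` does not match IndexError; exception propagates to outer try.
4. Outer `except IndexError` matches → `arr.append(69)` → arr = [1, 69].
Result: [1, 69]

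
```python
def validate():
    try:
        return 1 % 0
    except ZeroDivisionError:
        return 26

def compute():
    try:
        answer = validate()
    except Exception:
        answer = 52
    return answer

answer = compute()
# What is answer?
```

Step-by-step execution trace:
1. `compute()` calls `validate()`.
2. In validate: `1 % 0` raises ZeroDivisionError; `except ZeroDivisionError` catches it → returns 26.
3. In compute: `answer = validate()` → answer = 26. No exception reaches compute.
4. `except Exception` is skipped; compute returns 26.
5. answer = 26.
Result: 26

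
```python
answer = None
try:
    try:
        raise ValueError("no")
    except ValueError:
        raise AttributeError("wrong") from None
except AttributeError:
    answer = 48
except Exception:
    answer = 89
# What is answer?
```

Step-by-step execution trace:
1. Inner try raises ValueError; inner `except ValueError` catches it.
2. `raise AttributeError(...) from None` raises AttributeError (from None suppresses __context__, but the active exception is still AttributeError).
3. Outer `except AttributeError` matches → answer = 48.
4. `except Exception` is not reached.
Result: 48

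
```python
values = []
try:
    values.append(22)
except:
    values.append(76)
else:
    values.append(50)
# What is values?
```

Step-by-step execution trace:
1. try: `values.append(22)` → values = [22]. No exception raised.
2. `except` is skipped.
3. `else` runs (try completed without exception): `values.append(50)` → values = [22, 50].
Result: [22, 50]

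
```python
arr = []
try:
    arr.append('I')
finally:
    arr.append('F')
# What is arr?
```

Step-by-step execution trace:
1. try: `arr.append('I')` → arr = ['I'].
2. The try body completes without raising.
3. finally always runs: `arr.append('F')` → arr = ['I', 'F'].
Result: ['I', 'F']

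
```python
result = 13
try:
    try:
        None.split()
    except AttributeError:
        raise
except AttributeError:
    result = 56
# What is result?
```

Step-by-step execution trace:
1. Inner try: `None.split()` raises AttributeError.
2. Inner `except AttributeError` matches; bare `raise` re-raises the same AttributeError.
3. Outer `except AttributeError` matches → result = 56.
Result: 56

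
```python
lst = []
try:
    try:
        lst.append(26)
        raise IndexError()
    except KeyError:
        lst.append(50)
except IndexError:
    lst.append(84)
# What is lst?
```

Step-by-step execution trace:
1. Inner try: `lst.append(26)` → lst = [26].
2. `raise IndexError()` raises IndexError.
3. Inner `except KeyError` does not match IndexError; exception propagates to outer try.
4. Outer `except IndexError` matches → `lst.append(84)` → lst = [26, 84].
Result: [26, 84]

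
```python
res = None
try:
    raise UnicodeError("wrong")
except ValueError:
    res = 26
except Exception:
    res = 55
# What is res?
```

Step-by-step execution trace:
1. `raise UnicodeError(...)` raises UnicodeError.
2. `except ValueError` matches (UnicodeError is a subclass of ValueError) → res = 26.
3. `except Exception` is not reached.
Result: 26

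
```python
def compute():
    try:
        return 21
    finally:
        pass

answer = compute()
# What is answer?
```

Step-by-step execution trace:
1. `compute()` enters try: `return 21` sets pending return value 21.
2. Before returning, `finally: pass` runs (no effect).
3. compute() returns 21 → answer = 21.
Result: 21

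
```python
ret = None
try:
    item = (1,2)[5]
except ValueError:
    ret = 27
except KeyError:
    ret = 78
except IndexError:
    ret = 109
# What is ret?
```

Step-by-step execution trace:
1. `item = (1,2)[5]` raises IndexError.
2. `except ValueError` does not match IndexError; skipped.
3. `except KeyError` does not match IndexError; skipped.
4. `except IndexError` matches → ret = 109.
Result: 109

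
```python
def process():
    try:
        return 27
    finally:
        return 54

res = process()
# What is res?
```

Step-by-step execution trace:
1. `process()` enters try: `return 27` sets pending return value 27.
2. Before returning, `finally: return 54` runs and overrides the pending return.
3. process() returns 54 → res = 54.
Result: 54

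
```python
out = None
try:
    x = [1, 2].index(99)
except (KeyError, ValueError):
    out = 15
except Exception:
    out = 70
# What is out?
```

Step-by-step execution trace:
1. `x = [1, 2].index(99)` raises ValueError.
2. `except (KeyError, ValueError)` matches (ValueError is in the tuple) → out = 15.
3. `except Exception` is not reached.
Result: 15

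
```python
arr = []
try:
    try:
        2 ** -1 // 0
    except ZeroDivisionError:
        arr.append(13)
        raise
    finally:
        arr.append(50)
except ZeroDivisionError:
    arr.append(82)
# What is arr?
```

Step-by-step execution trace:
1. Inner try: `2 ** -1 // 0` raises ZeroDivisionError.
2. Inner `except ZeroDivisionError` matches → `arr.append(13)` → arr = [13].
3. bare `raise` re-raises ZeroDivisionError.
4. Inner `finally` runs during unwinding: `arr.append(50)` → arr = [13, 50].
5. Outer `except ZeroDivisionError` matches → `arr.append(82)` → arr = [13, 50, 82].
Result: [13, 50, 82]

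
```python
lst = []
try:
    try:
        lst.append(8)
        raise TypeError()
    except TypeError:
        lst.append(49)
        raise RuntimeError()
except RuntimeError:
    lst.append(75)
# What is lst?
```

Step-by-step execution trace:
1. Inner try: `lst.append(8)` → lst = [8].
2. `raise TypeError()` raises TypeError.
3. Inner `except TypeError` matches → `lst.append(49)` → lst = [8, 49].
4. `raise RuntimeError()` raises RuntimeError; propagates to outer try.
5. Outer `except RuntimeError` matches → `lst.append(75)` → lst = [8, 49, 75].
Result: [8, 49, 75]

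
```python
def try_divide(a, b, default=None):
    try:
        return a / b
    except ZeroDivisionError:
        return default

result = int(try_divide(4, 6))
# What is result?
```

Step-by-step execution trace:
1. `try_divide(4, 6)` enters try: `return 4 / 6` → returns 0.6666666666666666. No exception raised.
2. `except ZeroDivisionError` is skipped.
3. `int(0.6666666666666666)` → 0 → result = 0.
Result: 0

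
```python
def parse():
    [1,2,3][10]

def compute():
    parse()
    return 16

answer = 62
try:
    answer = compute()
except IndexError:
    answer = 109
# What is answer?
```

Step-by-step execution trace:
1. answer starts at 62.
2. try: `compute()` calls `parse()`.
3. `parse()` evaluates `[1,2,3][10]`, which raises IndexError; it propagates through compute (uncaught).
4. `return 16` in compute is not reached; the assignment to answer does not complete.
5. `except IndexError` matches → answer = 109.
Result: 109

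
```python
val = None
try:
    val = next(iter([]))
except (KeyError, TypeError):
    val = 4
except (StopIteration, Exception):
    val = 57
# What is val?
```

Step-by-step execution trace:
1. `val = next(iter([]))` raises StopIteration.
2. `except (KeyError, TypeError)` does not match StopIteration; skipped.
3. `except (StopIteration, Exception)` matches (StopIteration is in the tuple) → val = 57.
Result: 57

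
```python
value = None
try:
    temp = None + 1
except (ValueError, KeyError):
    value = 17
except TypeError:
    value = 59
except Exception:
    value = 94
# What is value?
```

Step-by-step execution trace:
1. `temp = None + 1` raises TypeError.
2. `except (ValueError, KeyError)` does not match TypeError; skipped.
3. `except TypeError` matches (exact type match) → value = 59.
4. `except Exception` is not reached.
Result: 59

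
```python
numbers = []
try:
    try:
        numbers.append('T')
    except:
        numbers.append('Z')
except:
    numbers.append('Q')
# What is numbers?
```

Step-by-step execution trace:
1. Inner try: `numbers.append('T')` → numbers = ['T']. No exception raised.
2. Inner `except` is skipped.
3. Inner try completes normally; outer `except` is skipped.
Result: ['T']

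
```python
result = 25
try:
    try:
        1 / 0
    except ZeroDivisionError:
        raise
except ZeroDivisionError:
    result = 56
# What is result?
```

Step-by-step execution trace:
1. Inner try: `1 / 0` raises ZeroDivisionError.
2. Inner `except ZeroDivisionError` matches; bare `raise` re-raises the same ZeroDivisionError.
3. Outer `except ZeroDivisionError` matches → result = 56.
Result: 56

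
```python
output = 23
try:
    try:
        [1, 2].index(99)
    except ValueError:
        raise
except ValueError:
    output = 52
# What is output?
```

Step-by-step execution trace:
1. Inner try: `[1, 2].index(99)` raises ValueError.
2. Inner `except ValueError` matches; bare `raise` re-raises the same ValueError.
3. Outer `except ValueError` matches → output = 52.
Result: 52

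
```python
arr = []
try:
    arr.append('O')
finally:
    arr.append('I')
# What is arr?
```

Step-by-step execution trace:
1. try: `arr.append('O')` → arr = ['O'].
2. The try body completes without raising.
3. finally always runs: `arr.append('I')` → arr = ['O', 'I'].
Result: ['O', 'I']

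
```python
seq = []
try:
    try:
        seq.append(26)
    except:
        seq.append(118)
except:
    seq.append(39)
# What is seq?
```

Step-by-step execution trace:
1. Inner try: `seq.append(26)` → seq = [26]. No exception raised.
2. Inner `except` is skipped.
3. Inner try completes normally; outer `except` is skipped.
Result: [26]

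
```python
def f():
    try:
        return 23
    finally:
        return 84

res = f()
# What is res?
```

Step-by-step execution trace:
1. `f()` enters try: `return 23` sets pending return value 23.
2. Before returning, `finally: return 84` runs and overrides the pending return.
3. f() returns 84 → res = 84.
Result: 84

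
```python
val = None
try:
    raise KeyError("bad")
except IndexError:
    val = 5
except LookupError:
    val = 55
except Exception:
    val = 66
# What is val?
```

Step-by-step execution trace:
1. `raise KeyError(...)` raises KeyError.
2. `except IndexError` does not match (KeyError is not a subclass of IndexError); skipped.
3. `except LookupError` matches (KeyError is a subclass of LookupError) → val = 55.
4. `except Exception` is not reached.
Result: 55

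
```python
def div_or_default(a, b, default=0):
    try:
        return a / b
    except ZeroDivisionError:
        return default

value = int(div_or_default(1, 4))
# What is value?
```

Step-by-step execution trace:
1. `div_or_default(1, 4)` enters try: `return 1 / 4` → returns 0.25. No exception raised.
2. `except ZeroDivisionError` is skipped.
3. `int(0.25)` → 0 → value = 0.
Result: 0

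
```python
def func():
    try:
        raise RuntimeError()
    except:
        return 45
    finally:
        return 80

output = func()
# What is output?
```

Step-by-step execution trace:
1. `func()` enters try: `raise RuntimeError()` raises RuntimeError.
2. bare `except` matches → `return 45` sets pending return value 45.
3. Before returning, `finally: return 80` runs and overrides the pending return.
4. func() returns 80 → output = 80.
Result: 80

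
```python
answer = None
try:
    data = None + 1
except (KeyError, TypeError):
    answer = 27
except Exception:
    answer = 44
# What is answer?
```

Step-by-step execution trace:
1. `data = None + 1` raises TypeError.
2. `except (KeyError, TypeError)` matches (TypeError is in the tuple) → answer = 27.
3. `except Exception` is not reached.
Result: 27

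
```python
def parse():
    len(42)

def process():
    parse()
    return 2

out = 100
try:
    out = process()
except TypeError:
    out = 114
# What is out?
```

Step-by-step execution trace:
1. out starts at 100.
2. try: `process()` calls `parse()`.
3. `parse()` evaluates `len(42)`, which raises TypeError; it propagates through process (uncaught).
4. `return 2` in process is not reached; the assignment to out does not complete.
5. `except TypeError` matches → out = 114.
Result: 114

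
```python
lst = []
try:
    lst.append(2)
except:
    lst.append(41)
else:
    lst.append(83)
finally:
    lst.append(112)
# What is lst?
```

Step-by-step execution trace:
1. try: `lst.append(2)` → lst = [2]. No exception raised.
2. `except` is skipped.
3. `else` runs: `lst.append(83)` → lst = [2, 83].
4. `finally` always runs: `lst.append(112)` → lst = [2, 83, 112].
Result: [2, 83, 112]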